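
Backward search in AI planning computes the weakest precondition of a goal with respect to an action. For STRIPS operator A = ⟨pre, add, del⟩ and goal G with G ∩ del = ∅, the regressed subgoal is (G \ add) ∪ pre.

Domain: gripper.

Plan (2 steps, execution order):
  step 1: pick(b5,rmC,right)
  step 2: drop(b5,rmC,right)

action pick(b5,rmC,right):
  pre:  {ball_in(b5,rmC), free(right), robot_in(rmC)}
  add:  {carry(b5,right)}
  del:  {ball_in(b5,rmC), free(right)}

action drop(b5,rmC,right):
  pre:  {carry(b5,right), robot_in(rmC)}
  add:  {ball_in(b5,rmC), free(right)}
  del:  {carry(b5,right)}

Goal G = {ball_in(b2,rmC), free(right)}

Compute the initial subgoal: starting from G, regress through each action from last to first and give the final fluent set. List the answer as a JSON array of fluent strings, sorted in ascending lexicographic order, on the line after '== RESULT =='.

Regress step by step:
  through step 2 (drop(b5,rmC,right)): drop {free(right)}, keep {ball_in(b2,rmC)}, require {carry(b5,right), robot_in(rmC)}
    → {ball_in(b2,rmC), carry(b5,right), robot_in(rmC)}
  through step 1 (pick(b5,rmC,right)): drop {carry(b5,right)}, keep {ball_in(b2,rmC), robot_in(rmC)}, require {ball_in(b5,rmC), free(right), robot_in(rmC)}
    → {ball_in(b2,rmC), ball_in(b5,rmC), free(right), robot_in(rmC)}

== RESULT ==
["ball_in(b2,rmC)", "ball_in(b5,rmC)", "free(right)", "robot_in(rmC)"]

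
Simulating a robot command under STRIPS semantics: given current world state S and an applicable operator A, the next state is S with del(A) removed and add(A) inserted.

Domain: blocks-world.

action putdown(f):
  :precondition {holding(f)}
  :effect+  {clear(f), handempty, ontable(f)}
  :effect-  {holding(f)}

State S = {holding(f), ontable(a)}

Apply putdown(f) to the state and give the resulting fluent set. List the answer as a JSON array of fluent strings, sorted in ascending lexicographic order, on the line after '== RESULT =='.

Progress:
  pre ⊆ S: {holding(f)} ⊆ S  — applicable
  S \ del = {ontable(a)}
  ∪ add   = {clear(f), handempty, ontable(a), ontable(f)}

== RESULT ==
["clear(f)", "handempty", "ontable(a)", "ontable(f)"]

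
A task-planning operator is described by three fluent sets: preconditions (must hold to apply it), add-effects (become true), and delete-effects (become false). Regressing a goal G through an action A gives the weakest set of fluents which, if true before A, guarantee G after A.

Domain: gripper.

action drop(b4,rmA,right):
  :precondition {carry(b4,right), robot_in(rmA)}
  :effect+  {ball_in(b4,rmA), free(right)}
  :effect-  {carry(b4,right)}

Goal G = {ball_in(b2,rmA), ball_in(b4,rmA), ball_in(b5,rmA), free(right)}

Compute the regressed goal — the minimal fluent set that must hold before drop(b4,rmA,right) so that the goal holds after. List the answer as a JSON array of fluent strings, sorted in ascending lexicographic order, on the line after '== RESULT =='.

Compute (G \ add) ∪ pre:
  G ∩ del = {}  (empty — regression defined)
  G \ add = {ball_in(b2,rmA), ball_in(b4,rmA), ball_in(b5,rmA), free(right)} \ {ball_in(b4,rmA), free(right)} = {ball_in(b2,rmA), ball_in(b5,rmA)}
  ∪ pre   = {ball_in(b2,rmA), ball_in(b5,rmA)} ∪ {carry(b4,right), robot_in(rmA)}
          = {ball_in(b2,rmA), ball_in(b5,rmA), carry(b4,right), robot_in(rmA)}

== RESULT ==
["ball_in(b2,rmA)", "ball_in(b5,rmA)", "carry(b4,right)", "robot_in(rmA)"]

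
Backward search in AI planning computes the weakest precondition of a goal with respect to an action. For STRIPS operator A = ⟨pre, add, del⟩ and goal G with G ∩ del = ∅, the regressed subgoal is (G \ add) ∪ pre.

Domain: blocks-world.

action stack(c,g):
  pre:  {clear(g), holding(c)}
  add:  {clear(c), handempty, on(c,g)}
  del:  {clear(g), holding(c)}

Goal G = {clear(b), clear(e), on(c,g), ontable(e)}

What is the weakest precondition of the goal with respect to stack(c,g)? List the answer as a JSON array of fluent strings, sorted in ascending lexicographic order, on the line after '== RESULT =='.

Compute (G \ add) ∪ pre:
  G ∩ del = {}  (empty — regression defined)
  G \ add = {clear(b), clear(e), on(c,g), ontable(e)} \ {clear(c), handempty, on(c,g)} = {clear(b), clear(e), ontable(e)}
  ∪ pre   = {clear(b), clear(e), ontable(e)} ∪ {clear(g), holding(c)}
          = {clear(b), clear(e), clear(g), holding(c), ontable(e)}

== RESULT ==
["clear(b)", "clear(e)", "clear(g)", "holding(c)", "ontable(e)"]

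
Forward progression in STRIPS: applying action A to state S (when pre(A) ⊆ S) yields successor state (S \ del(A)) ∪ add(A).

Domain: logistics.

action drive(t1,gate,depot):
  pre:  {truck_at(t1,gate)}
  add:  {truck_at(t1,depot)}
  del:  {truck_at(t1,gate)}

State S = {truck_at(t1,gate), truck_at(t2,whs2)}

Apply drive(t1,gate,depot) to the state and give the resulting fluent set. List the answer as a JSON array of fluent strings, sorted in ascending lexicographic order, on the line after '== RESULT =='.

Compute (S \ del) ∪ add:
  pre ⊆ S: {truck_at(t1,gate)} ⊆ S  — applicable
  S \ del = {truck_at(t2,whs2)}
  ∪ add   = {truck_at(t1,depot), truck_at(t2,whs2)}

== RESULT ==
["truck_at(t1,depot)", "truck_at(t2,whs2)"]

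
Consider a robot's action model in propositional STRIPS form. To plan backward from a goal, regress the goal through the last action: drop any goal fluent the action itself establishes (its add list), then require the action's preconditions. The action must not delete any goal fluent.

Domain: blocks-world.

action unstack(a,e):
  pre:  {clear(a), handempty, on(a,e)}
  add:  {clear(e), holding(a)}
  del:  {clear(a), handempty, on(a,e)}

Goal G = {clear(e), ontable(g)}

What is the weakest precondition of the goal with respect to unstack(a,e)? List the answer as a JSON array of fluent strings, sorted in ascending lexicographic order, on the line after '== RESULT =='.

Regress:
  G ∩ del = {}  (empty — regression defined)
  G \ add = {clear(e), ontable(g)} \ {clear(e), holding(a)} = {ontable(g)}
  ∪ pre   = {ontable(g)} ∪ {clear(a), handempty, on(a,e)}
          = {clear(a), handempty, on(a,e), ontable(g)}

== RESULT ==
["clear(a)", "handempty", "on(a,e)", "ontable(g)"]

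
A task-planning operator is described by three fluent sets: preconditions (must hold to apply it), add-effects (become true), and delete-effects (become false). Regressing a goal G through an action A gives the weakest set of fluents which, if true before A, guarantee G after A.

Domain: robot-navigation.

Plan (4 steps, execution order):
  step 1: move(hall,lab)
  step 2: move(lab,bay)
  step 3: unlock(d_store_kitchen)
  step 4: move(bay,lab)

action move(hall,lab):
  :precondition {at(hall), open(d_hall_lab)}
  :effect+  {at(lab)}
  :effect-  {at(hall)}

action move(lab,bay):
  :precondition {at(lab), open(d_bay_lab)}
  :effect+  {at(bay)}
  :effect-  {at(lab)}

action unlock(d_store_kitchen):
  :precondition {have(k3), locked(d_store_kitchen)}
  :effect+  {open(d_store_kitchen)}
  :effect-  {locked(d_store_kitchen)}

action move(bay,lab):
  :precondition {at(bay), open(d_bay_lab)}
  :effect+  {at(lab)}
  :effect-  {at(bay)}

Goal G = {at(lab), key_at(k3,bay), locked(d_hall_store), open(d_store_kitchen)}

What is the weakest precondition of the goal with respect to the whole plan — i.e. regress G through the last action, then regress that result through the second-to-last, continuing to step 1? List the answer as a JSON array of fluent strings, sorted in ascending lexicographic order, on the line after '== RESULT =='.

Regress step by step:
  through step 4 (move(bay,lab)): drop {at(lab)}, keep {key_at(k3,bay), locked(d_hall_store), open(d_store_kitchen)}, require {at(bay), open(d_bay_lab)}
    → {at(bay), key_at(k3,bay), locked(d_hall_store), open(d_bay_lab), open(d_store_kitchen)}
  through step 3 (unlock(d_store_kitchen)): drop {open(d_store_kitchen)}, keep {at(bay), key_at(k3,bay), locked(d_hall_store), open(d_bay_lab)}, require {have(k3), locked(d_store_kitchen)}
    → {at(bay), have(k3), key_at(k3,bay), locked(d_hall_store), locked(d_store_kitchen), open(d_bay_lab)}
  through step 2 (move(lab,bay)): drop {at(bay)}, keep {have(k3), key_at(k3,bay), locked(d_hall_store), locked(d_store_kitchen), open(d_bay_lab)}, require {at(lab), open(d_bay_lab)}
    → {at(lab), have(k3), key_at(k3,bay), locked(d_hall_store), locked(d_store_kitchen), open(d_bay_lab)}
  through step 1 (move(hall,lab)): drop {at(lab)}, keep {have(k3), key_at(k3,bay), locked(d_hall_store), locked(d_store_kitchen), open(d_bay_lab)}, require {at(hall), open(d_hall_lab)}
    → {at(hall), have(k3), key_at(k3,bay), locked(d_hall_store), locked(d_store_kitchen), open(d_bay_lab), open(d_hall_lab)}

== RESULT ==
["at(hall)", "have(k3)", "key_at(k3,bay)", "locked(d_hall_store)", "locked(d_store_kitchen)", "open(d_bay_lab)", "open(d_hall_lab)"]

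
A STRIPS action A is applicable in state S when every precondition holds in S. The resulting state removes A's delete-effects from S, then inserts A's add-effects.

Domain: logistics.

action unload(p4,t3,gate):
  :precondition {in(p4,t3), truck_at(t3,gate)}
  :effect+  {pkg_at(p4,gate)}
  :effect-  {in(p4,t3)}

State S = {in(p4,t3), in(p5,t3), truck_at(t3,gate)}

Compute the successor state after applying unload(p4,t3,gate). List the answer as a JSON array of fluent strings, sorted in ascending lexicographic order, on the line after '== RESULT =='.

Progress:
  pre ⊆ S: {in(p4,t3), truck_at(t3,gate)} ⊆ S  — applicable
  S \ del = {in(p5,t3), truck_at(t3,gate)}
  ∪ add   = {in(p5,t3), pkg_at(p4,gate), truck_at(t3,gate)}

== RESULT ==
["in(p5,t3)", "pkg_at(p4,gate)", "truck_at(t3,gate)"]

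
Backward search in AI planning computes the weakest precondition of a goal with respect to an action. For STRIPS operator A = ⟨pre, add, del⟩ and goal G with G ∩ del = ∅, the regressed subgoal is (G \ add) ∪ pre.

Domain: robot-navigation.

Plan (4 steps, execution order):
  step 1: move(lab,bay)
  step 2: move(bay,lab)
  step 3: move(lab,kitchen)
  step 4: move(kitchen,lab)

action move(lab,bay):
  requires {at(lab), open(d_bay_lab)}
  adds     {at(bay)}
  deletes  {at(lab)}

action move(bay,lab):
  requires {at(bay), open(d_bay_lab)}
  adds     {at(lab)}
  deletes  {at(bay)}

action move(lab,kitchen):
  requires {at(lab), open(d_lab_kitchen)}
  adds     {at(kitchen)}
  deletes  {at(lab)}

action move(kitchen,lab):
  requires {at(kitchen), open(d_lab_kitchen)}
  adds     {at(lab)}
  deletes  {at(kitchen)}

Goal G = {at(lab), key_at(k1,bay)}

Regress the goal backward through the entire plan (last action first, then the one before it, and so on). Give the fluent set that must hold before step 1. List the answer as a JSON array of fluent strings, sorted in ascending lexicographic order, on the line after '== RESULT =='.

Work backward from the goal:
  through step 4 (move(kitchen,lab)): drop {at(lab)}, keep {key_at(k1,bay)}, require {at(kitchen), open(d_lab_kitchen)}
    → {at(kitchen), key_at(k1,bay), open(d_lab_kitchen)}
  through step 3 (move(lab,kitchen)): drop {at(kitchen)}, keep {key_at(k1,bay), open(d_lab_kitchen)}, require {at(lab), open(d_lab_kitchen)}
    → {at(lab), key_at(k1,bay), open(d_lab_kitchen)}
  through step 2 (move(bay,lab)): drop {at(lab)}, keep {key_at(k1,bay), open(d_lab_kitchen)}, require {at(bay), open(d_bay_lab)}
    → {at(bay), key_at(k1,bay), open(d_bay_lab), open(d_lab_kitchen)}
  through step 1 (move(lab,bay)): drop {at(bay)}, keep {key_at(k1,bay), open(d_bay_lab), open(d_lab_kitchen)}, require {at(lab), open(d_bay_lab)}
    → {at(lab), key_at(k1,bay), open(d_bay_lab), open(d_lab_kitchen)}

== RESULT ==
["at(lab)", "key_at(k1,bay)", "open(d_bay_lab)", "open(d_lab_kitchen)"]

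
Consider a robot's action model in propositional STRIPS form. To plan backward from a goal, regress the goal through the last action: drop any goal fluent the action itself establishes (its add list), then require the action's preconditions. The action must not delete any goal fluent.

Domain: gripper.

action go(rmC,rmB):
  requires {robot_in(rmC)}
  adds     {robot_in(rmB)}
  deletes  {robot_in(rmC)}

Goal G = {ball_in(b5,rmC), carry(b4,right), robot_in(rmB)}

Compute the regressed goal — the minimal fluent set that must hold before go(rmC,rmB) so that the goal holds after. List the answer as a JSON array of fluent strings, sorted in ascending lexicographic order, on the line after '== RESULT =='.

Regress:
  G ∩ del = {}  (empty — regression defined)
  G \ add = {ball_in(b5,rmC), carry(b4,right), robot_in(rmB)} \ {robot_in(rmB)} = {ball_in(b5,rmC), carry(b4,right)}
  ∪ pre   = {ball_in(b5,rmC), carry(b4,right)} ∪ {robot_in(rmC)}
          = {ball_in(b5,rmC), carry(b4,right), robot_in(rmC)}

== RESULT ==
["ball_in(b5,rmC)", "carry(b4,right)", "robot_in(rmC)"]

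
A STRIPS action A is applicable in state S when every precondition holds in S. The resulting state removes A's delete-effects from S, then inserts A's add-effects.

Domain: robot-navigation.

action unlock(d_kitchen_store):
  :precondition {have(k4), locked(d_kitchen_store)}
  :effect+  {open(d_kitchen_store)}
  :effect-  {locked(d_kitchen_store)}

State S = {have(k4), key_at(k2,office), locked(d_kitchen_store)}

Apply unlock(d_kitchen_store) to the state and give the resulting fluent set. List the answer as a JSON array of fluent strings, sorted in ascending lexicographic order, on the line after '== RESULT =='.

Compute (S \ del) ∪ add:
  pre ⊆ S: {have(k4), locked(d_kitchen_store)} ⊆ S  — applicable
  S \ del = {have(k4), key_at(k2,office)}
  ∪ add   = {have(k4), key_at(k2,office), open(d_kitchen_store)}

== RESULT ==
["have(k4)", "key_at(k2,office)", "open(d_kitchen_store)"]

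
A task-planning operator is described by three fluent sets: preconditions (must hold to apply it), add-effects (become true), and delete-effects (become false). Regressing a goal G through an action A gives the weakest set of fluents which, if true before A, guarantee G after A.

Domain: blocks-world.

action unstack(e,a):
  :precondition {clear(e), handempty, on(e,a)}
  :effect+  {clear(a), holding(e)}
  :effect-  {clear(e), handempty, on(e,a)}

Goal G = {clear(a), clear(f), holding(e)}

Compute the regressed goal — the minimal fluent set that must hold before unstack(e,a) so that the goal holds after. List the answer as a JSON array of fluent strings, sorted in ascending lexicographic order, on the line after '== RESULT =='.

Regress:
  G ∩ del = {}  (empty — regression defined)
  G \ add = {clear(a), clear(f), holding(e)} \ {clear(a), holding(e)} = {clear(f)}
  ∪ pre   = {clear(f)} ∪ {clear(e), handempty, on(e,a)}
          = {clear(e), clear(f), handempty, on(e,a)}

== RESULT ==
["clear(e)", "clear(f)", "handempty", "on(e,a)"]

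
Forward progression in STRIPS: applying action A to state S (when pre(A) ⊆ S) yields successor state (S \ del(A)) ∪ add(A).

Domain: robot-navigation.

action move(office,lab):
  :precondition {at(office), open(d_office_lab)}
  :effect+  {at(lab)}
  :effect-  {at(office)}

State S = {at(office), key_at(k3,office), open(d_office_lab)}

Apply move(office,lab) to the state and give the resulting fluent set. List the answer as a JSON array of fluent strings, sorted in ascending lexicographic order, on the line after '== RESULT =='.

Progress:
  pre ⊆ S: {at(office), open(d_office_lab)} ⊆ S  — applicable
  S \ del = {key_at(k3,office), open(d_office_lab)}
  ∪ add   = {at(lab), key_at(k3,office), open(d_office_lab)}

== RESULT ==
["at(lab)", "key_at(k3,office)", "open(d_office_lab)"]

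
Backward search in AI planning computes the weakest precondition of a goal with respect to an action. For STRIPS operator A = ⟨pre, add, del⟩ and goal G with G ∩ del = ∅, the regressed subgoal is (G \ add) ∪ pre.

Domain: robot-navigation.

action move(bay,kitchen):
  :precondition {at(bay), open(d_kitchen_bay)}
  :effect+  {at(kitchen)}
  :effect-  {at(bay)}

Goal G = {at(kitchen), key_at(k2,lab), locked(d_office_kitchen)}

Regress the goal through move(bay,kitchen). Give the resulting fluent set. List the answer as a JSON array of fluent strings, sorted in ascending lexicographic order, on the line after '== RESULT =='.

Compute (G \ add) ∪ pre:
  G ∩ del = {}  (empty — regression defined)
  G \ add = {at(kitchen), key_at(k2,lab), locked(d_office_kitchen)} \ {at(kitchen)} = {key_at(k2,lab), locked(d_office_kitchen)}
  ∪ pre   = {key_at(k2,lab), locked(d_office_kitchen)} ∪ {at(bay), open(d_kitchen_bay)}
          = {at(bay), key_at(k2,lab), locked(d_office_kitchen), open(d_kitchen_bay)}

== RESULT ==
["at(bay)", "key_at(k2,lab)", "locked(d_office_kitchen)", "open(d_kitchen_bay)"]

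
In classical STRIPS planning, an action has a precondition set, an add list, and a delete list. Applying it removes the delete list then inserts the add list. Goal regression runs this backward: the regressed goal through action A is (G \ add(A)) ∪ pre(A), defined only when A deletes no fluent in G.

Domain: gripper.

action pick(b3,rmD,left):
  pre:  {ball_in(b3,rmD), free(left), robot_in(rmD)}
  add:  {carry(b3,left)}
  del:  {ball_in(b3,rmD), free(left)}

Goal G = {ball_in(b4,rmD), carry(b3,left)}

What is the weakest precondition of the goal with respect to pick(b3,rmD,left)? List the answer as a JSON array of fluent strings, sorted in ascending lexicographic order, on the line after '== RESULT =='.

Compute (G \ add) ∪ pre:
  G ∩ del = {}  (empty — regression defined)
  G \ add = {ball_in(b4,rmD), carry(b3,left)} \ {carry(b3,left)} = {ball_in(b4,rmD)}
  ∪ pre   = {ball_in(b4,rmD)} ∪ {ball_in(b3,rmD), free(left), robot_in(rmD)}
          = {ball_in(b3,rmD), ball_in(b4,rmD), free(left), robot_in(rmD)}

== RESULT ==
["ball_in(b3,rmD)", "ball_in(b4,rmD)", "free(left)", "robot_in(rmD)"]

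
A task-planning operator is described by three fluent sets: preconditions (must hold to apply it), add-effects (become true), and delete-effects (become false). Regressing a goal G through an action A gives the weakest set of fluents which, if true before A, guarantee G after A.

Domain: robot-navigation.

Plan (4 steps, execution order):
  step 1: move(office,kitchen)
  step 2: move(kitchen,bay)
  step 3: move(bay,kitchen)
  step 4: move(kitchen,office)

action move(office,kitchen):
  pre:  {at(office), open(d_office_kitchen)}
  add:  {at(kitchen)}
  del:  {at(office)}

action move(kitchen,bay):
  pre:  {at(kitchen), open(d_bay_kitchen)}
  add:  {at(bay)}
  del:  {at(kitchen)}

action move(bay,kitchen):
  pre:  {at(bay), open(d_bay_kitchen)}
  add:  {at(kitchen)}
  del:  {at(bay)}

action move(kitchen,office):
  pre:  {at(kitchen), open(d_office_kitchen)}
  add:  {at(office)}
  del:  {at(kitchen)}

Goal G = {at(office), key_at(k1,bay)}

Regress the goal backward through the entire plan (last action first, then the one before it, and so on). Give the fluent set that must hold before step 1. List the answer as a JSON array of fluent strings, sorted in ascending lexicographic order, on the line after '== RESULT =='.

Work backward from the goal:
  through step 4 (move(kitchen,office)): drop {at(office)}, keep {key_at(k1,bay)}, require {at(kitchen), open(d_office_kitchen)}
    → {at(kitchen), key_at(k1,bay), open(d_office_kitchen)}
  through step 3 (move(bay,kitchen)): drop {at(kitchen)}, keep {key_at(k1,bay), open(d_office_kitchen)}, require {at(bay), open(d_bay_kitchen)}
    → {at(bay), key_at(k1,bay), open(d_bay_kitchen), open(d_office_kitchen)}
  through step 2 (move(kitchen,bay)): drop {at(bay)}, keep {key_at(k1,bay), open(d_bay_kitchen), open(d_office_kitchen)}, require {at(kitchen), open(d_bay_kitchen)}
    → {at(kitchen), key_at(k1,bay), open(d_bay_kitchen), open(d_office_kitchen)}
  through step 1 (move(office,kitchen)): drop {at(kitchen)}, keep {key_at(k1,bay), open(d_bay_kitchen), open(d_office_kitchen)}, require {at(office), open(d_office_kitchen)}
    → {at(office), key_at(k1,bay), open(d_bay_kitchen), open(d_office_kitchen)}

== RESULT ==
["at(office)", "key_at(k1,bay)", "open(d_bay_kitchen)", "open(d_office_kitchen)"]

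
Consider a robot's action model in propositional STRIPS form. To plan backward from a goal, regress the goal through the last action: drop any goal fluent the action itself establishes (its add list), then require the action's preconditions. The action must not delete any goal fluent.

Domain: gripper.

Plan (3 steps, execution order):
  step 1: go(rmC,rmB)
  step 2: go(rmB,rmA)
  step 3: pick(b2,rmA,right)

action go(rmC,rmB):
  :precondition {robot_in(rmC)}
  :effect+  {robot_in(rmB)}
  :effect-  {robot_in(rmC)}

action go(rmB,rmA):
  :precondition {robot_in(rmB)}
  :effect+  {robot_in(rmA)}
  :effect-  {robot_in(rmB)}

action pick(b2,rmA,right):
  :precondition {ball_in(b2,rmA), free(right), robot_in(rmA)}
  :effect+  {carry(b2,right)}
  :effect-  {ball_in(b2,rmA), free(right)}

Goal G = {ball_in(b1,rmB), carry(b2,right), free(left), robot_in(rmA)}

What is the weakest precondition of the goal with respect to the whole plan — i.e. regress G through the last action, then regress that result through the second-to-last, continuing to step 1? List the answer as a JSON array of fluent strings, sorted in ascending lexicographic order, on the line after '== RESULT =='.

Work backward from the goal:
  through step 3 (pick(b2,rmA,right)): drop {carry(b2,right)}, keep {ball_in(b1,rmB), free(left), robot_in(rmA)}, require {ball_in(b2,rmA), free(right), robot_in(rmA)}
    → {ball_in(b1,rmB), ball_in(b2,rmA), free(left), free(right), robot_in(rmA)}
  through step 2 (go(rmB,rmA)): drop {robot_in(rmA)}, keep {ball_in(b1,rmB), ball_in(b2,rmA), free(left), free(right)}, require {robot_in(rmB)}
    → {ball_in(b1,rmB), ball_in(b2,rmA), free(left), free(right), robot_in(rmB)}
  through step 1 (go(rmC,rmB)): drop {robot_in(rmB)}, keep {ball_in(b1,rmB), ball_in(b2,rmA), free(left), free(right)}, require {robot_in(rmC)}
    → {ball_in(b1,rmB), ball_in(b2,rmA), free(left), free(right), robot_in(rmC)}

== RESULT ==
["ball_in(b1,rmB)", "ball_in(b2,rmA)", "free(left)", "free(right)", "robot_in(rmC)"]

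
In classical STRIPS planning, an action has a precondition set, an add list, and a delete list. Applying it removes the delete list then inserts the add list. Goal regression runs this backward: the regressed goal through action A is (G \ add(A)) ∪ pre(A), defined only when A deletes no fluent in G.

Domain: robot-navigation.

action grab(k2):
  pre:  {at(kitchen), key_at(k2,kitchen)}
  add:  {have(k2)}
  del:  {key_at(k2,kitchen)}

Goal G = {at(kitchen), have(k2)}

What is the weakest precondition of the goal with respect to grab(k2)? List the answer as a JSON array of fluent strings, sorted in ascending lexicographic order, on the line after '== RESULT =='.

Compute (G \ add) ∪ pre:
  G ∩ del = {}  (empty — regression defined)
  G \ add = {at(kitchen), have(k2)} \ {have(k2)} = {at(kitchen)}
  ∪ pre   = {at(kitchen)} ∪ {at(kitchen), key_at(k2,kitchen)}
          = {at(kitchen), key_at(k2,kitchen)}

== RESULT ==
["at(kitchen)", "key_at(k2,kitchen)"]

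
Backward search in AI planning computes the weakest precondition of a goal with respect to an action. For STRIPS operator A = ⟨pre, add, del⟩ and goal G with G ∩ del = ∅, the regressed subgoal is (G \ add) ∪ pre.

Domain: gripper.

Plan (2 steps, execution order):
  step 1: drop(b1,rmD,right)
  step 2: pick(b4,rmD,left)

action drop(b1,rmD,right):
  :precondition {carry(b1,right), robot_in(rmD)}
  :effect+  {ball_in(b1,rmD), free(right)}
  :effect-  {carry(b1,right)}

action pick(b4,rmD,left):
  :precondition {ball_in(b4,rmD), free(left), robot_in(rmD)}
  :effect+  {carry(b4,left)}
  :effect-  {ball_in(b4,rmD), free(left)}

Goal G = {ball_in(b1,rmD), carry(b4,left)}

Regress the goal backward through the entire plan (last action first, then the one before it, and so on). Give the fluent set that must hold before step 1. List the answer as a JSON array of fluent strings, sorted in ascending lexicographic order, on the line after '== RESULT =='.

Work backward from the goal:
  through step 2 (pick(b4,rmD,left)): drop {carry(b4,left)}, keep {ball_in(b1,rmD)}, require {ball_in(b4,rmD), free(left), robot_in(rmD)}
    → {ball_in(b1,rmD), ball_in(b4,rmD), free(left), robot_in(rmD)}
  through step 1 (drop(b1,rmD,right)): drop {ball_in(b1,rmD)}, keep {ball_in(b4,rmD), free(left), robot_in(rmD)}, require {carry(b1,right), robot_in(rmD)}
    → {ball_in(b4,rmD), carry(b1,right), free(left), robot_in(rmD)}

== RESULT ==
["ball_in(b4,rmD)", "carry(b1,right)", "free(left)", "robot_in(rmD)"]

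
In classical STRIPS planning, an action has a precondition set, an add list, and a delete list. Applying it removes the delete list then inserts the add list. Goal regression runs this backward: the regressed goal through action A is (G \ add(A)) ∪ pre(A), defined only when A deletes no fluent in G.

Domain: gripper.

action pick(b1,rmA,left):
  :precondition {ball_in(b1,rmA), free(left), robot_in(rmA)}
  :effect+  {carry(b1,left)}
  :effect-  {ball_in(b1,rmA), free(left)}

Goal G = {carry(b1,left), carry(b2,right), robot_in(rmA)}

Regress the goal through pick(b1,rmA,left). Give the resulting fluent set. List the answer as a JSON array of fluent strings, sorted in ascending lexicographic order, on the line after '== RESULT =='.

Regress:
  G ∩ del = {}  (empty — regression defined)
  G \ add = {carry(b1,left), carry(b2,right), robot_in(rmA)} \ {carry(b1,left)} = {carry(b2,right), robot_in(rmA)}
  ∪ pre   = {carry(b2,right), robot_in(rmA)} ∪ {ball_in(b1,rmA), free(left), robot_in(rmA)}
          = {ball_in(b1,rmA), carry(b2,right), free(left), robot_in(rmA)}

== RESULT ==
["ball_in(b1,rmA)", "carry(b2,right)", "free(left)", "robot_in(rmA)"]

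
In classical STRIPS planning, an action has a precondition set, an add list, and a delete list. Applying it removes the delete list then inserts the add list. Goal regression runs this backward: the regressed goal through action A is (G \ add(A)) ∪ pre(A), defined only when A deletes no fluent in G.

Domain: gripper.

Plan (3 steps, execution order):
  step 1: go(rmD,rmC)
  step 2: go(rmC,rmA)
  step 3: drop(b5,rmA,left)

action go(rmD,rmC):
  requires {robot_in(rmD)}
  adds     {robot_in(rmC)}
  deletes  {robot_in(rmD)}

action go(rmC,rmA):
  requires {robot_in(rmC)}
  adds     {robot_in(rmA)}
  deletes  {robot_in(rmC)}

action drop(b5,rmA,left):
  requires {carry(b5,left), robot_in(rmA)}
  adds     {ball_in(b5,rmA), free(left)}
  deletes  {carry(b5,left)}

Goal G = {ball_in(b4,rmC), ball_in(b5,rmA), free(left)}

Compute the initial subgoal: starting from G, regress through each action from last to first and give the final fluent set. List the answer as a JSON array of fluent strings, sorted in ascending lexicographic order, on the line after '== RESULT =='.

Regress step by step:
  through step 3 (drop(b5,rmA,left)): drop {ball_in(b5,rmA), free(left)}, keep {ball_in(b4,rmC)}, require {carry(b5,left), robot_in(rmA)}
    → {ball_in(b4,rmC), carry(b5,left), robot_in(rmA)}
  through step 2 (go(rmC,rmA)): drop {robot_in(rmA)}, keep {ball_in(b4,rmC), carry(b5,left)}, require {robot_in(rmC)}
    → {ball_in(b4,rmC), carry(b5,left), robot_in(rmC)}
  through step 1 (go(rmD,rmC)): drop {robot_in(rmC)}, keep {ball_in(b4,rmC), carry(b5,left)}, require {robot_in(rmD)}
    → {ball_in(b4,rmC), carry(b5,left), robot_in(rmD)}

== RESULT ==
["ball_in(b4,rmC)", "carry(b5,left)", "robot_in(rmD)"]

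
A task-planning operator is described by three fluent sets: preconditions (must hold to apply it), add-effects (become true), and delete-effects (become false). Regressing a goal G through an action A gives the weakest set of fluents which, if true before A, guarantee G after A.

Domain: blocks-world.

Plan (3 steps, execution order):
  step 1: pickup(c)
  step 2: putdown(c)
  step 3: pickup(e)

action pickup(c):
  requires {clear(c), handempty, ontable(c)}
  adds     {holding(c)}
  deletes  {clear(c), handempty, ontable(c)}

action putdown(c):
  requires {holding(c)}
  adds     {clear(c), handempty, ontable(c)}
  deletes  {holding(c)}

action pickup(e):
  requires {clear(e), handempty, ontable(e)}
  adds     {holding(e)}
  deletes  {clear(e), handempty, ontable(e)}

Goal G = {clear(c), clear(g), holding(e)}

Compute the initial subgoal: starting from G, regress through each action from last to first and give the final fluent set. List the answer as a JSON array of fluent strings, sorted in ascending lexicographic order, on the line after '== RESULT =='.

Regress step by step:
  through step 3 (pickup(e)): drop {holding(e)}, keep {clear(c), clear(g)}, require {clear(e), handempty, ontable(e)}
    → {clear(c), clear(e), clear(g), handempty, ontable(e)}
  through step 2 (putdown(c)): drop {clear(c), handempty}, keep {clear(e), clear(g), ontable(e)}, require {holding(c)}
    → {clear(e), clear(g), holding(c), ontable(e)}
  through step 1 (pickup(c)): drop {holding(c)}, keep {clear(e), clear(g), ontable(e)}, require {clear(c), handempty, ontable(c)}
    → {clear(c), clear(e), clear(g), handempty, ontable(c), ontable(e)}

== RESULT ==
["clear(c)", "clear(e)", "clear(g)", "handempty", "ontable(c)", "ontable(e)"]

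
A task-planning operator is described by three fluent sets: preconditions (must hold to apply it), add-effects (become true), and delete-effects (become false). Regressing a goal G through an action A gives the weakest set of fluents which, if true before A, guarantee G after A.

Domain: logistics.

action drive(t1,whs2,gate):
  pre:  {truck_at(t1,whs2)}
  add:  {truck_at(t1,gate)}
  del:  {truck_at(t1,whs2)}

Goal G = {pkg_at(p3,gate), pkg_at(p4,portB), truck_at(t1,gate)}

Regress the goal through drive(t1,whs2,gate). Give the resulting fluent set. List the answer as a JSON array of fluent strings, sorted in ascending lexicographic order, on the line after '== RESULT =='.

Compute (G \ add) ∪ pre:
  G ∩ del = {}  (empty — regression defined)
  G \ add = {pkg_at(p3,gate), pkg_at(p4,portB), truck_at(t1,gate)} \ {truck_at(t1,gate)} = {pkg_at(p3,gate), pkg_at(p4,portB)}
  ∪ pre   = {pkg_at(p3,gate), pkg_at(p4,portB)} ∪ {truck_at(t1,whs2)}
          = {pkg_at(p3,gate), pkg_at(p4,portB), truck_at(t1,whs2)}

== RESULT ==
["pkg_at(p3,gate)", "pkg_at(p4,portB)", "truck_at(t1,whs2)"]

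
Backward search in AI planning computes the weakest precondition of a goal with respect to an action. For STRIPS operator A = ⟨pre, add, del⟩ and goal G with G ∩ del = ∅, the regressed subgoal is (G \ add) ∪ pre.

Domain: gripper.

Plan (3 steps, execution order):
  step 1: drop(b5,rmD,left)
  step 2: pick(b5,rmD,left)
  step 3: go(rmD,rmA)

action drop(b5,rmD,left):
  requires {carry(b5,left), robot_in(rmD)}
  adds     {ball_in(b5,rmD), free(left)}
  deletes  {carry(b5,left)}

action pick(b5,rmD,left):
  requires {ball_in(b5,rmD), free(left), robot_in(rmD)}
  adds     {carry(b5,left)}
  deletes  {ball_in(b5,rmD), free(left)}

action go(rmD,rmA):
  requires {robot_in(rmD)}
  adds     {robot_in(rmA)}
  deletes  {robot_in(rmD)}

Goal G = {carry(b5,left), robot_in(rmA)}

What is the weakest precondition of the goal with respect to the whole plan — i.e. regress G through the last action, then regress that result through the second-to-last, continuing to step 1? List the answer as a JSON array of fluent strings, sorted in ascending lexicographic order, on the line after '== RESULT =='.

Regress step by step:
  through step 3 (go(rmD,rmA)): drop {robot_in(rmA)}, keep {carry(b5,left)}, require {robot_in(rmD)}
    → {carry(b5,left), robot_in(rmD)}
  through step 2 (pick(b5,rmD,left)): drop {carry(b5,left)}, keep {robot_in(rmD)}, require {ball_in(b5,rmD), free(left), robot_in(rmD)}
    → {ball_in(b5,rmD), free(left), robot_in(rmD)}
  through step 1 (drop(b5,rmD,left)): drop {ball_in(b5,rmD), free(left)}, keep {robot_in(rmD)}, require {carry(b5,left), robot_in(rmD)}
    → {carry(b5,left), robot_in(rmD)}

== RESULT ==
["carry(b5,left)", "robot_in(rmD)"]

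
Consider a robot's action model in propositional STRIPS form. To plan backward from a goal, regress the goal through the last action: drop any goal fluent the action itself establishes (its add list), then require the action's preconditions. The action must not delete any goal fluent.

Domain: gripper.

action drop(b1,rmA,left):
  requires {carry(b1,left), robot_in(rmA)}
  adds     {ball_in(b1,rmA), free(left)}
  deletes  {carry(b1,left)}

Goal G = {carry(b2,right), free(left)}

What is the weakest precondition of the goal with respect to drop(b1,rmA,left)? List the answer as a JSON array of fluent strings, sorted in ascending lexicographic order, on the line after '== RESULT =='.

Regress:
  G ∩ del = {}  (empty — regression defined)
  G \ add = {carry(b2,right), free(left)} \ {ball_in(b1,rmA), free(left)} = {carry(b2,right)}
  ∪ pre   = {carry(b2,right)} ∪ {carry(b1,left), robot_in(rmA)}
          = {carry(b1,left), carry(b2,right), robot_in(rmA)}

== RESULT ==
["carry(b1,left)", "carry(b2,right)", "robot_in(rmA)"]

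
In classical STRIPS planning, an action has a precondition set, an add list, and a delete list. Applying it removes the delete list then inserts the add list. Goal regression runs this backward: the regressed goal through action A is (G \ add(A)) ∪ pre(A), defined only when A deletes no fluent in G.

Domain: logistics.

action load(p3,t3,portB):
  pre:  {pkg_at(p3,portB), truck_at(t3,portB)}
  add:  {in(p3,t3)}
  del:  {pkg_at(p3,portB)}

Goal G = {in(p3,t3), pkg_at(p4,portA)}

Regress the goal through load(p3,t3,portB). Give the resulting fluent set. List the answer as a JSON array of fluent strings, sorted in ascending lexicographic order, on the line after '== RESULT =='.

Regress:
  G ∩ del = {}  (empty — regression defined)
  G \ add = {in(p3,t3), pkg_at(p4,portA)} \ {in(p3,t3)} = {pkg_at(p4,portA)}
  ∪ pre   = {pkg_at(p4,portA)} ∪ {pkg_at(p3,portB), truck_at(t3,portB)}
          = {pkg_at(p3,portB), pkg_at(p4,portA), truck_at(t3,portB)}

== RESULT ==
["pkg_at(p3,portB)", "pkg_at(p4,portA)", "truck_at(t3,portB)"]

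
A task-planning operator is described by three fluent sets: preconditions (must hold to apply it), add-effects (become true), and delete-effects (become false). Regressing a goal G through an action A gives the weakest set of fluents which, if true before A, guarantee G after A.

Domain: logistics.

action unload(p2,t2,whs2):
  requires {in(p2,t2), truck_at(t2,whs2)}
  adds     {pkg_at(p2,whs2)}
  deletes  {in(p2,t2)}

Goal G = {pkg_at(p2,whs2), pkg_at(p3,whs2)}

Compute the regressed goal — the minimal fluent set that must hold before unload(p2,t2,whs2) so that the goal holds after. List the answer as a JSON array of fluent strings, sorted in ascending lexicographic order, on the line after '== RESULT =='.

Regress:
  G ∩ del = {}  (empty — regression defined)
  G \ add = {pkg_at(p2,whs2), pkg_at(p3,whs2)} \ {pkg_at(p2,whs2)} = {pkg_at(p3,whs2)}
  ∪ pre   = {pkg_at(p3,whs2)} ∪ {in(p2,t2), truck_at(t2,whs2)}
          = {in(p2,t2), pkg_at(p3,whs2), truck_at(t2,whs2)}

== RESULT ==
["in(p2,t2)", "pkg_at(p3,whs2)", "truck_at(t2,whs2)"]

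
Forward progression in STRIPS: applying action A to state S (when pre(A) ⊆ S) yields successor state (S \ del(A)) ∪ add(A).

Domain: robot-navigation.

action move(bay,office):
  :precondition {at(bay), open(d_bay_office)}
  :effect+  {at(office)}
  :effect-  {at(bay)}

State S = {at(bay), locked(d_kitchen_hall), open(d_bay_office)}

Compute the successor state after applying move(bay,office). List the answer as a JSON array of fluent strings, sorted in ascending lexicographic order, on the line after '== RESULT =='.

Compute (S \ del) ∪ add:
  pre ⊆ S: {at(bay), open(d_bay_office)} ⊆ S  — applicable
  S \ del = {locked(d_kitchen_hall), open(d_bay_office)}
  ∪ add   = {at(office), locked(d_kitchen_hall), open(d_bay_office)}

== RESULT ==
["at(office)", "locked(d_kitchen_hall)", "open(d_bay_office)"]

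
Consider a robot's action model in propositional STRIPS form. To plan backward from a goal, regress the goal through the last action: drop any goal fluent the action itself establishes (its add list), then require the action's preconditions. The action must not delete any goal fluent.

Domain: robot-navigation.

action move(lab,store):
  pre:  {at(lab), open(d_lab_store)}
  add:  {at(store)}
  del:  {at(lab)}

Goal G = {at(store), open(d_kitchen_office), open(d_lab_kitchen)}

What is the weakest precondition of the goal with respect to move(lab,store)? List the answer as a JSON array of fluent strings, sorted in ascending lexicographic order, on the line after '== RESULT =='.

Regress:
  G ∩ del = {}  (empty — regression defined)
  G \ add = {at(store), open(d_kitchen_office), open(d_lab_kitchen)} \ {at(store)} = {open(d_kitchen_office), open(d_lab_kitchen)}
  ∪ pre   = {open(d_kitchen_office), open(d_lab_kitchen)} ∪ {at(lab), open(d_lab_store)}
          = {at(lab), open(d_kitchen_office), open(d_lab_kitchen), open(d_lab_store)}

== RESULT ==
["at(lab)", "open(d_kitchen_office)", "open(d_lab_kitchen)", "open(d_lab_store)"]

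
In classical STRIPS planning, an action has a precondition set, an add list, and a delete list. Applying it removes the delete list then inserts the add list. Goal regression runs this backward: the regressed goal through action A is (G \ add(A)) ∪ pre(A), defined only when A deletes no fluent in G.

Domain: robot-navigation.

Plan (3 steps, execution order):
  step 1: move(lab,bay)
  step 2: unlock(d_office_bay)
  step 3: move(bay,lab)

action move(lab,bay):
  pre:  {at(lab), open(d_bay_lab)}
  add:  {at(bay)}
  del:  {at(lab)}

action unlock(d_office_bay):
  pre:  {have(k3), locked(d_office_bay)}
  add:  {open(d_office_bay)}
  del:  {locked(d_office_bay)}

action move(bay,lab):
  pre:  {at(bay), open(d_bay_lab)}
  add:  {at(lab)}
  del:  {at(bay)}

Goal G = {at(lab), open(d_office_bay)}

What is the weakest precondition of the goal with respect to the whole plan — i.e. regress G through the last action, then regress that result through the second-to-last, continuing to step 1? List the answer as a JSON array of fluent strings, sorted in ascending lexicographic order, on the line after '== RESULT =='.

Work backward from the goal:
  through step 3 (move(bay,lab)): drop {at(lab)}, keep {open(d_office_bay)}, require {at(bay), open(d_bay_lab)}
    → {at(bay), open(d_bay_lab), open(d_office_bay)}
  through step 2 (unlock(d_office_bay)): drop {open(d_office_bay)}, keep {at(bay), open(d_bay_lab)}, require {have(k3), locked(d_office_bay)}
    → {at(bay), have(k3), locked(d_office_bay), open(d_bay_lab)}
  through step 1 (move(lab,bay)): drop {at(bay)}, keep {have(k3), locked(d_office_bay), open(d_bay_lab)}, require {at(lab), open(d_bay_lab)}
    → {at(lab), have(k3), locked(d_office_bay), open(d_bay_lab)}

== RESULT ==
["at(lab)", "have(k3)", "locked(d_office_bay)", "open(d_bay_lab)"]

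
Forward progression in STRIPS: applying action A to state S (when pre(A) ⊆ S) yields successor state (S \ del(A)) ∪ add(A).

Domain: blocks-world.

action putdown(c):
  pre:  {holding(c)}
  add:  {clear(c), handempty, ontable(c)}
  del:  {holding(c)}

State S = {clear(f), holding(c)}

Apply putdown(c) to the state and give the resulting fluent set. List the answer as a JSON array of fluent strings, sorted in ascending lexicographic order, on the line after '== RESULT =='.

Compute (S \ del) ∪ add:
  pre ⊆ S: {holding(c)} ⊆ S  — applicable
  S \ del = {clear(f)}
  ∪ add   = {clear(c), clear(f), handempty, ontable(c)}

== RESULT ==
["clear(c)", "clear(f)", "handempty", "ontable(c)"]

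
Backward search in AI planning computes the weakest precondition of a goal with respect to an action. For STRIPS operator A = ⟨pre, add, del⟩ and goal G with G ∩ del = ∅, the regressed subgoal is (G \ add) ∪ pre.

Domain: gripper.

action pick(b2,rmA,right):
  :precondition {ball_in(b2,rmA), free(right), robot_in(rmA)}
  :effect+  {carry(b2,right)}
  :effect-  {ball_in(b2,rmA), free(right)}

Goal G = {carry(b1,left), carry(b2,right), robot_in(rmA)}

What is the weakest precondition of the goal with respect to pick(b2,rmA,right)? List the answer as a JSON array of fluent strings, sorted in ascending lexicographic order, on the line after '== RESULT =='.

Regress:
  G ∩ del = {}  (empty — regression defined)
  G \ add = {carry(b1,left), carry(b2,right), robot_in(rmA)} \ {carry(b2,right)} = {carry(b1,left), robot_in(rmA)}
  ∪ pre   = {carry(b1,left), robot_in(rmA)} ∪ {ball_in(b2,rmA), free(right), robot_in(rmA)}
          = {ball_in(b2,rmA), carry(b1,left), free(right), robot_in(rmA)}

== RESULT ==
["ball_in(b2,rmA)", "carry(b1,left)", "free(right)", "robot_in(rmA)"]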